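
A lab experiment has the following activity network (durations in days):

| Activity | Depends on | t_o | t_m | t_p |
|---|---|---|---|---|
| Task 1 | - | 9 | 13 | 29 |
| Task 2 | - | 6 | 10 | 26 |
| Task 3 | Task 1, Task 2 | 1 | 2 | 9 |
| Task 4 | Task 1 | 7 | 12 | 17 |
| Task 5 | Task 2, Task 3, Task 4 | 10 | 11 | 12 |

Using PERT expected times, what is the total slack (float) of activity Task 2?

te_Task 1 = (9 + 4·13 + 29)/6 = 90/6 = 15
te_Task 2 = (6 + 4·10 + 26)/6 = 72/6 = 12
te_Task 3 = (1 + 4·2 + 9)/6 = 18/6 = 3
te_Task 4 = (7 + 4·12 + 17)/6 = 72/6 = 12
te_Task 5 = (10 + 4·11 + 12)/6 = 66/6 = 11

Forward pass:
ES_Task 1 = 0; EF_Task 1 = 15
ES_Task 2 = 0; EF_Task 2 = 12
ES_Task 3 = max(EF_Task 1=15, EF_Task 2=12) = 15; EF_Task 3 = 15+3 = 18
ES_Task 4 = 15; EF_Task 4 = 15+12 = 27
ES_Task 5 = max(EF_Task 2=12, EF_Task 3=18, EF_Task 4=27) = 27; EF_Task 5 = 27+11 = 38
Expected project duration μ = 38 days. Critical path: Task 1 → Task 4 → Task 5.

Backward pass:
LF_Task 5 = 38; LS_Task 5 = 38−11 = 27
LF_Task 4 = LS_Task 5 = 27; LS_Task 4 = 27−12 = 15
LF_Task 3 = LS_Task 5 = 27; LS_Task 3 = 27−3 = 24
LF_Task 2 = min(LS_Task 3=24, LS_Task 5=27) = 24; LS_Task 2 = 24−12 = 12
LF_Task 1 = min(LS_Task 3=24, LS_Task 4=15) = 15; LS_Task 1 = 15−15 = 0
Slack_Task 2 = LS_Task 2 − ES_Task 2 = 12 − 0 = 12

12 days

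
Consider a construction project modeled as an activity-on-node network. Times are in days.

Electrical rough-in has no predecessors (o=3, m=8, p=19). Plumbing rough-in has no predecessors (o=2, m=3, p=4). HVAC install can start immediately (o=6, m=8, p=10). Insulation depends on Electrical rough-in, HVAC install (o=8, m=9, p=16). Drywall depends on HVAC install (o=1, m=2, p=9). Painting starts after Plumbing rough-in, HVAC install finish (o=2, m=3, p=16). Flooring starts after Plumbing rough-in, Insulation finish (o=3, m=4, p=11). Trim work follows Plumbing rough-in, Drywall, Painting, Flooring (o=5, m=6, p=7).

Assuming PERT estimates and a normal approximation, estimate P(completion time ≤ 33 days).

0.820

te_Electrical rough-in = (3 + 4·8 + 19)/6 = 54/6 = 9; σ²_Electrical rough-in = ((19−3)/6)² = 7.111
te_Plumbing rough-in = (2 + 4·3 + 4)/6 = 18/6 = 3; σ²_Plumbing rough-in = ((4−2)/6)² = 0.111
te_HVAC install = (6 + 4·8 + 10)/6 = 48/6 = 8; σ²_HVAC install = ((10−6)/6)² = 0.444
te_Insulation = (8 + 4·9 + 16)/6 = 60/6 = 10; σ²_Insulation = ((16−8)/6)² = 1.778
te_Drywall = (1 + 4·2 + 9)/6 = 18/6 = 3; σ²_Drywall = ((9−1)/6)² = 1.778
te_Painting = (2 + 4·3 + 16)/6 = 30/6 = 5; σ²_Painting = ((16−2)/6)² = 5.444
te_Flooring = (3 + 4·4 + 11)/6 = 30/6 = 5; σ²_Flooring = ((11−3)/6)² = 1.778
te_Trim work = (5 + 4·6 + 7)/6 = 36/6 = 6; σ²_Trim work = ((7−5)/6)² = 0.111

Forward pass:
ES_Electrical rough-in = 0; EF_Electrical rough-in = 9
ES_Plumbing rough-in = 0; EF_Plumbing rough-in = 3
ES_HVAC install = 0; EF_HVAC install = 8
ES_Insulation = max(EF_Electrical rough-in=9, EF_HVAC install=8) = 9; EF_Insulation = 9+10 = 19
ES_Drywall = 8; EF_Drywall = 8+3 = 11
ES_Painting = max(EF_Plumbing rough-in=3, EF_HVAC install=8) = 8; EF_Painting = 8+5 = 13
ES_Flooring = max(EF_Plumbing rough-in=3, EF_Insulation=19) = 19; EF_Flooring = 19+5 = 24
ES_Trim work = max(EF_Plumbing rough-in=3, EF_Drywall=11, EF_Painting=13, EF_Flooring=24) = 24; EF_Trim work = 24+6 = 30
Expected project duration μ = 30 days. Critical path: Electrical rough-in → Insulation → Flooring → Trim work.

Variance along critical path = 7.111 + 1.778 + 1.778 + 0.111 = 10.778; σ = √10.778 = 3.283 days.
Z = (33 − 30) / 3.283 = 0.914
P(T ≤ 33) = Φ(0.914) ≈ 0.820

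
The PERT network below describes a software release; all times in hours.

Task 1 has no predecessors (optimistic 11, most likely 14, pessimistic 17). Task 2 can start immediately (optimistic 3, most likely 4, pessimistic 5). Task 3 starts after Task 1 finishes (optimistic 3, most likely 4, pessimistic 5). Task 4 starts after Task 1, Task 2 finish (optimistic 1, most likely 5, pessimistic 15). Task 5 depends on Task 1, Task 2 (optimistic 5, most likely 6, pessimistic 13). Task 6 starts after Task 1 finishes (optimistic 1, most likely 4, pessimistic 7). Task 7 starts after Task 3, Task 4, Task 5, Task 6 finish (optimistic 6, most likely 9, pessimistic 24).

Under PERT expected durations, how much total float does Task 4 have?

te_Task 1 = (11 + 4·14 + 17)/6 = 84/6 = 14
te_Task 2 = (3 + 4·4 + 5)/6 = 24/6 = 4
te_Task 3 = (3 + 4·4 + 5)/6 = 24/6 = 4
te_Task 4 = (1 + 4·5 + 15)/6 = 36/6 = 6
te_Task 5 = (5 + 4·6 + 13)/6 = 42/6 = 7
te_Task 6 = (1 + 4·4 + 7)/6 = 24/6 = 4
te_Task 7 = (6 + 4·9 + 24)/6 = 66/6 = 11

Forward pass:
ES_Task 1 = 0; EF_Task 1 = 14
ES_Task 2 = 0; EF_Task 2 = 4
ES_Task 3 = 14; EF_Task 3 = 14+4 = 18
ES_Task 4 = max(EF_Task 1=14, EF_Task 2=4) = 14; EF_Task 4 = 14+6 = 20
ES_Task 5 = max(EF_Task 1=14, EF_Task 2=4) = 14; EF_Task 5 = 14+7 = 21
ES_Task 6 = 14; EF_Task 6 = 14+4 = 18
ES_Task 7 = max(EF_Task 3=18, EF_Task 4=20, EF_Task 5=21, EF_Task 6=18) = 21; EF_Task 7 = 21+11 = 32
Expected project duration μ = 32 hours. Critical path: Task 1 → Task 5 → Task 7.

Backward pass:
LF_Task 7 = 32; LS_Task 7 = 32−11 = 21
LF_Task 6 = LS_Task 7 = 21; LS_Task 6 = 21−4 = 17
LF_Task 5 = LS_Task 7 = 21; LS_Task 5 = 21−7 = 14
LF_Task 4 = LS_Task 7 = 21; LS_Task 4 = 21−6 = 15
LF_Task 3 = LS_Task 7 = 21; LS_Task 3 = 21−4 = 17
LF_Task 2 = min(LS_Task 4=15, LS_Task 5=14) = 14; LS_Task 2 = 14−4 = 10
LF_Task 1 = min(LS_Task 3=17, LS_Task 4=15, LS_Task 5=14, LS_Task 6=17) = 14; LS_Task 1 = 14−14 = 0
Slack_Task 4 = LS_Task 4 − ES_Task 4 = 15 − 14 = 1

1 hours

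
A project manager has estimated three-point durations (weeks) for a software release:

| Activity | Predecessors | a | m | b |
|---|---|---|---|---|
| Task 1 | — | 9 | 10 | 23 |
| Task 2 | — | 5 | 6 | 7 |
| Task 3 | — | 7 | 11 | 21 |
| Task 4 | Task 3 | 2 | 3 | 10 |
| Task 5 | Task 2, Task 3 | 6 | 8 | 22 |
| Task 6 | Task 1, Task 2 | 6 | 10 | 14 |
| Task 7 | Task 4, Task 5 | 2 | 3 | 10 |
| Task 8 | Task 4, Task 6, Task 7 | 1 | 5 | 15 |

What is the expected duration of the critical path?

te_Task 1 = (9 + 4·10 + 23)/6 = 72/6 = 12
te_Task 2 = (5 + 4·6 + 7)/6 = 36/6 = 6
te_Task 3 = (7 + 4·11 + 21)/6 = 72/6 = 12
te_Task 4 = (2 + 4·3 + 10)/6 = 24/6 = 4
te_Task 5 = (6 + 4·8 + 22)/6 = 60/6 = 10
te_Task 6 = (6 + 4·10 + 14)/6 = 60/6 = 10
te_Task 7 = (2 + 4·3 + 10)/6 = 24/6 = 4
te_Task 8 = (1 + 4·5 + 15)/6 = 36/6 = 6

Forward pass:
ES_Task 1 = 0; EF_Task 1 = 12
ES_Task 2 = 0; EF_Task 2 = 6
ES_Task 3 = 0; EF_Task 3 = 12
ES_Task 4 = 12; EF_Task 4 = 12+4 = 16
ES_Task 5 = max(EF_Task 2=6, EF_Task 3=12) = 12; EF_Task 5 = 12+10 = 22
ES_Task 6 = max(EF_Task 1=12, EF_Task 2=6) = 12; EF_Task 6 = 12+10 = 22
ES_Task 7 = max(EF_Task 4=16, EF_Task 5=22) = 22; EF_Task 7 = 22+4 = 26
ES_Task 8 = max(EF_Task 4=16, EF_Task 6=22, EF_Task 7=26) = 26; EF_Task 8 = 26+6 = 32
Expected project duration μ = 32 weeks. Critical path: Task 3 → Task 5 → Task 7 → Task 8.

32 weeks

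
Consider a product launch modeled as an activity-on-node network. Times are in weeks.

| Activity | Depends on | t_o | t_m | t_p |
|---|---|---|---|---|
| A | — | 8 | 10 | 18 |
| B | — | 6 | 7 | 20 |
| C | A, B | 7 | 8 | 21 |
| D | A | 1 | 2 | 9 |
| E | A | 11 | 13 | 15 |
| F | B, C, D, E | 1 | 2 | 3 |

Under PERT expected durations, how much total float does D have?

te_A = (8 + 4·10 + 18)/6 = 66/6 = 11
te_B = (6 + 4·7 + 20)/6 = 54/6 = 9
te_C = (7 + 4·8 + 21)/6 = 60/6 = 10
te_D = (1 + 4·2 + 9)/6 = 18/6 = 3
te_E = (11 + 4·13 + 15)/6 = 78/6 = 13
te_F = (1 + 4·2 + 3)/6 = 12/6 = 2

Forward pass:
ES_A = 0; EF_A = 11
ES_B = 0; EF_B = 9
ES_C = max(EF_A=11, EF_B=9) = 11; EF_C = 11+10 = 21
ES_D = 11; EF_D = 11+3 = 14
ES_E = 11; EF_E = 11+13 = 24
ES_F = max(EF_B=9, EF_C=21, EF_D=14, EF_E=24) = 24; EF_F = 24+2 = 26
Expected project duration μ = 26 weeks. Critical path: A → E → F.

Backward pass:
LF_F = 26; LS_F = 26−2 = 24
LF_E = LS_F = 24; LS_E = 24−13 = 11
LF_D = LS_F = 24; LS_D = 24−3 = 21
LF_C = LS_F = 24; LS_C = 24−10 = 14
LF_B = min(LS_C=14, LS_F=24) = 14; LS_B = 14−9 = 5
LF_A = min(LS_C=14, LS_D=21, LS_E=11) = 11; LS_A = 11−11 = 0
Slack_D = LS_D − ES_D = 21 − 11 = 10

10 weeks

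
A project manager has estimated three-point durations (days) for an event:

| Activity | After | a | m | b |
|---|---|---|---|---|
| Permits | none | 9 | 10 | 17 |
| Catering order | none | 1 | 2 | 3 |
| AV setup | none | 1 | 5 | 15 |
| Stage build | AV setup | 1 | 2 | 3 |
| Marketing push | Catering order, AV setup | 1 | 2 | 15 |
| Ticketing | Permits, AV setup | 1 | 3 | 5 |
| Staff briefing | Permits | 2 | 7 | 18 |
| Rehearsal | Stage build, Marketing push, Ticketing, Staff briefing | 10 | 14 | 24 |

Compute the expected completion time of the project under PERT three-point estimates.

34 days

te_Permits = (9 + 4·10 + 17)/6 = 66/6 = 11
te_Catering order = (1 + 4·2 + 3)/6 = 12/6 = 2
te_AV setup = (1 + 4·5 + 15)/6 = 36/6 = 6
te_Stage build = (1 + 4·2 + 3)/6 = 12/6 = 2
te_Marketing push = (1 + 4·2 + 15)/6 = 24/6 = 4
te_Ticketing = (1 + 4·3 + 5)/6 = 18/6 = 3
te_Staff briefing = (2 + 4·7 + 18)/6 = 48/6 = 8
te_Rehearsal = (10 + 4·14 + 24)/6 = 90/6 = 15

Forward pass:
ES_Permits = 0; EF_Permits = 11
ES_Catering order = 0; EF_Catering order = 2
ES_AV setup = 0; EF_AV setup = 6
ES_Stage build = 6; EF_Stage build = 6+2 = 8
ES_Marketing push = max(EF_Catering order=2, EF_AV setup=6) = 6; EF_Marketing push = 6+4 = 10
ES_Ticketing = max(EF_Permits=11, EF_AV setup=6) = 11; EF_Ticketing = 11+3 = 14
ES_Staff briefing = 11; EF_Staff briefing = 11+8 = 19
ES_Rehearsal = max(EF_Stage build=8, EF_Marketing push=10, EF_Ticketing=14, EF_Staff briefing=19) = 19; EF_Rehearsal = 19+15 = 34
Expected project duration μ = 34 days. Critical path: Permits → Staff briefing → Rehearsal.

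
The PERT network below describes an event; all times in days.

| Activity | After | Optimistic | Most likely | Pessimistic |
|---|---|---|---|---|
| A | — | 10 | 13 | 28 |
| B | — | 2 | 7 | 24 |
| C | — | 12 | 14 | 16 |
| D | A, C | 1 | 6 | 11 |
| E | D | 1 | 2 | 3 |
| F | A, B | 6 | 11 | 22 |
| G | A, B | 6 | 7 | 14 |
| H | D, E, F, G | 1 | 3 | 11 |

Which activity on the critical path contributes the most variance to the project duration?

te_A = (10 + 4·13 + 28)/6 = 90/6 = 15; σ²_A = ((28−10)/6)² = 9.000
te_B = (2 + 4·7 + 24)/6 = 54/6 = 9; σ²_B = ((24−2)/6)² = 13.444
te_C = (12 + 4·14 + 16)/6 = 84/6 = 14; σ²_C = ((16−12)/6)² = 0.444
te_D = (1 + 4·6 + 11)/6 = 36/6 = 6; σ²_D = ((11−1)/6)² = 2.778
te_E = (1 + 4·2 + 3)/6 = 12/6 = 2; σ²_E = ((3−1)/6)² = 0.111
te_F = (6 + 4·11 + 22)/6 = 72/6 = 12; σ²_F = ((22−6)/6)² = 7.111
te_G = (6 + 4·7 + 14)/6 = 48/6 = 8; σ²_G = ((14−6)/6)² = 1.778
te_H = (1 + 4·3 + 11)/6 = 24/6 = 4; σ²_H = ((11−1)/6)² = 2.778

Forward pass:
ES_A = 0; EF_A = 15
ES_B = 0; EF_B = 9
ES_C = 0; EF_C = 14
ES_D = max(EF_A=15, EF_C=14) = 15; EF_D = 15+6 = 21
ES_E = 21; EF_E = 21+2 = 23
ES_F = max(EF_A=15, EF_B=9) = 15; EF_F = 15+12 = 27
ES_G = max(EF_A=15, EF_B=9) = 15; EF_G = 15+8 = 23
ES_H = max(EF_D=21, EF_E=23, EF_F=27, EF_G=23) = 27; EF_H = 27+4 = 31
Expected project duration μ = 31 days. Critical path: A → F → H.

Variances on critical path: σ²_A=9.000, σ²_F=7.111, σ²_H=2.778.
Largest is σ²_A = 9.000.

A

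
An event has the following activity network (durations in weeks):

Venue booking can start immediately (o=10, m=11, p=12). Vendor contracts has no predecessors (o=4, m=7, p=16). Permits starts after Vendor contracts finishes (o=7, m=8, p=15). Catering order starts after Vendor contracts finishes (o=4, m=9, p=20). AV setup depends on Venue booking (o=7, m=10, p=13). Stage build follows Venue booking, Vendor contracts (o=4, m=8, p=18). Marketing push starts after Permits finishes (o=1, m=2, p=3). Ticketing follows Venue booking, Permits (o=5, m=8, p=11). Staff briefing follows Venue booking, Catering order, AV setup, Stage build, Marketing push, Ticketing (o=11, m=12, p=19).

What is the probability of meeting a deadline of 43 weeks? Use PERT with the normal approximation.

0.956

te_Venue booking = (10 + 4·11 + 12)/6 = 66/6 = 11; σ²_Venue booking = ((12−10)/6)² = 0.111
te_Vendor contracts = (4 + 4·7 + 16)/6 = 48/6 = 8; σ²_Vendor contracts = ((16−4)/6)² = 4.000
te_Permits = (7 + 4·8 + 15)/6 = 54/6 = 9; σ²_Permits = ((15−7)/6)² = 1.778
te_Catering order = (4 + 4·9 + 20)/6 = 60/6 = 10; σ²_Catering order = ((20−4)/6)² = 7.111
te_AV setup = (7 + 4·10 + 13)/6 = 60/6 = 10; σ²_AV setup = ((13−7)/6)² = 1.000
te_Stage build = (4 + 4·8 + 18)/6 = 54/6 = 9; σ²_Stage build = ((18−4)/6)² = 5.444
te_Marketing push = (1 + 4·2 + 3)/6 = 12/6 = 2; σ²_Marketing push = ((3−1)/6)² = 0.111
te_Ticketing = (5 + 4·8 + 11)/6 = 48/6 = 8; σ²_Ticketing = ((11−5)/6)² = 1.000
te_Staff briefing = (11 + 4·12 + 19)/6 = 78/6 = 13; σ²_Staff briefing = ((19−11)/6)² = 1.778

Forward pass:
ES_Venue booking = 0; EF_Venue booking = 11
ES_Vendor contracts = 0; EF_Vendor contracts = 8
ES_Permits = 8; EF_Permits = 8+9 = 17
ES_Catering order = 8; EF_Catering order = 8+10 = 18
ES_AV setup = 11; EF_AV setup = 11+10 = 21
ES_Stage build = max(EF_Venue booking=11, EF_Vendor contracts=8) = 11; EF_Stage build = 11+9 = 20
ES_Marketing push = 17; EF_Marketing push = 17+2 = 19
ES_Ticketing = max(EF_Venue booking=11, EF_Permits=17) = 17; EF_Ticketing = 17+8 = 25
ES_Staff briefing = max(EF_Venue booking=11, EF_Catering order=18, EF_AV setup=21, EF_Stage build=20, EF_Marketing push=19, EF_Ticketing=25) = 25; EF_Staff briefing = 25+13 = 38
Expected project duration μ = 38 weeks. Critical path: Vendor contracts → Permits → Ticketing → Staff briefing.

Variance along critical path = 4.000 + 1.778 + 1.000 + 1.778 = 8.556; σ = √8.556 = 2.925 weeks.
Z = (43 − 38) / 2.925 = 1.709
P(T ≤ 43) = Φ(1.709) ≈ 0.956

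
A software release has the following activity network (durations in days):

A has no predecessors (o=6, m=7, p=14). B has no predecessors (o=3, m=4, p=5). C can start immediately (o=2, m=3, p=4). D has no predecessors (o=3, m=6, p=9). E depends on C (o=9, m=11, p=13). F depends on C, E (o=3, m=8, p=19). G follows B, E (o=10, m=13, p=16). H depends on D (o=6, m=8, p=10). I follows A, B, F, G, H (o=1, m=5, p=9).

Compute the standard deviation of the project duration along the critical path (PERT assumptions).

1.83 days

te_A = (6 + 4·7 + 14)/6 = 48/6 = 8; σ²_A = ((14−6)/6)² = 1.778
te_B = (3 + 4·4 + 5)/6 = 24/6 = 4; σ²_B = ((5−3)/6)² = 0.111
te_C = (2 + 4·3 + 4)/6 = 18/6 = 3; σ²_C = ((4−2)/6)² = 0.111
te_D = (3 + 4·6 + 9)/6 = 36/6 = 6; σ²_D = ((9−3)/6)² = 1.000
te_E = (9 + 4·11 + 13)/6 = 66/6 = 11; σ²_E = ((13−9)/6)² = 0.444
te_F = (3 + 4·8 + 19)/6 = 54/6 = 9; σ²_F = ((19−3)/6)² = 7.111
te_G = (10 + 4·13 + 16)/6 = 78/6 = 13; σ²_G = ((16−10)/6)² = 1.000
te_H = (6 + 4·8 + 10)/6 = 48/6 = 8; σ²_H = ((10−6)/6)² = 0.444
te_I = (1 + 4·5 + 9)/6 = 30/6 = 5; σ²_I = ((9−1)/6)² = 1.778

Forward pass:
ES_A = 0; EF_A = 8
ES_B = 0; EF_B = 4
ES_C = 0; EF_C = 3
ES_D = 0; EF_D = 6
ES_E = 3; EF_E = 3+11 = 14
ES_F = max(EF_C=3, EF_E=14) = 14; EF_F = 14+9 = 23
ES_G = max(EF_B=4, EF_E=14) = 14; EF_G = 14+13 = 27
ES_H = 6; EF_H = 6+8 = 14
ES_I = max(EF_A=8, EF_B=4, EF_F=23, EF_G=27, EF_H=14) = 27; EF_I = 27+5 = 32
Expected project duration μ = 32 days. Critical path: C → E → G → I.

Variance along critical path = 0.111 + 0.444 + 1.000 + 1.778 = 3.333
σ = √3.333 = 1.826 days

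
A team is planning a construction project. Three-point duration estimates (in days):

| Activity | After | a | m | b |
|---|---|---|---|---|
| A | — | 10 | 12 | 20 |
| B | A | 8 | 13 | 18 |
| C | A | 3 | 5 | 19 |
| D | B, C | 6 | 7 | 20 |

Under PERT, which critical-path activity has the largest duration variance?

D

te_A = (10 + 4·12 + 20)/6 = 78/6 = 13; σ²_A = ((20−10)/6)² = 2.778
te_B = (8 + 4·13 + 18)/6 = 78/6 = 13; σ²_B = ((18−8)/6)² = 2.778
te_C = (3 + 4·5 + 19)/6 = 42/6 = 7; σ²_C = ((19−3)/6)² = 7.111
te_D = (6 + 4·7 + 20)/6 = 54/6 = 9; σ²_D = ((20−6)/6)² = 5.444

Forward pass:
ES_A = 0; EF_A = 13
ES_B = 13; EF_B = 13+13 = 26
ES_C = 13; EF_C = 13+7 = 20
ES_D = max(EF_B=26, EF_C=20) = 26; EF_D = 26+9 = 35
Expected project duration μ = 35 days. Critical path: A → B → D.

Variances on critical path: σ²_A=2.778, σ²_B=2.778, σ²_D=5.444.
Largest is σ²_D = 5.444.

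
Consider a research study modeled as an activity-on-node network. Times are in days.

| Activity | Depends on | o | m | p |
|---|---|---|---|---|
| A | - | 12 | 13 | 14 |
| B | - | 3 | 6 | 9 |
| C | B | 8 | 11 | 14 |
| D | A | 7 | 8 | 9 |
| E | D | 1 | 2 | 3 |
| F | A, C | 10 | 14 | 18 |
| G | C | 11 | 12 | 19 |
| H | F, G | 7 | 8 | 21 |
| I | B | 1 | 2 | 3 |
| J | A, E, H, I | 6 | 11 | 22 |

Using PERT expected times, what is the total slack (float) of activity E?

18 days

te_A = (12 + 4·13 + 14)/6 = 78/6 = 13
te_B = (3 + 4·6 + 9)/6 = 36/6 = 6
te_C = (8 + 4·11 + 14)/6 = 66/6 = 11
te_D = (7 + 4·8 + 9)/6 = 48/6 = 8
te_E = (1 + 4·2 + 3)/6 = 12/6 = 2
te_F = (10 + 4·14 + 18)/6 = 84/6 = 14
te_G = (11 + 4·12 + 19)/6 = 78/6 = 13
te_H = (7 + 4·8 + 21)/6 = 60/6 = 10
te_I = (1 + 4·2 + 3)/6 = 12/6 = 2
te_J = (6 + 4·11 + 22)/6 = 72/6 = 12

Forward pass:
ES_A = 0; EF_A = 13
ES_B = 0; EF_B = 6
ES_C = 6; EF_C = 6+11 = 17
ES_D = 13; EF_D = 13+8 = 21
ES_E = 21; EF_E = 21+2 = 23
ES_F = max(EF_A=13, EF_C=17) = 17; EF_F = 17+14 = 31
ES_G = 17; EF_G = 17+13 = 30
ES_H = max(EF_F=31, EF_G=30) = 31; EF_H = 31+10 = 41
ES_I = 6; EF_I = 6+2 = 8
ES_J = max(EF_A=13, EF_E=23, EF_H=41, EF_I=8) = 41; EF_J = 41+12 = 53
Expected project duration μ = 53 days. Critical path: B → C → F → H → J.

Backward pass:
LF_J = 53; LS_J = 53−12 = 41
LF_I = LS_J = 41; LS_I = 41−2 = 39
LF_H = LS_J = 41; LS_H = 41−10 = 31
LF_G = LS_H = 31; LS_G = 31−13 = 18
LF_F = LS_H = 31; LS_F = 31−14 = 17
LF_E = LS_J = 41; LS_E = 41−2 = 39
LF_D = LS_E = 39; LS_D = 39−8 = 31
LF_C = min(LS_F=17, LS_G=18) = 17; LS_C = 17−11 = 6
LF_B = min(LS_C=6, LS_I=39) = 6; LS_B = 6−6 = 0
LF_A = min(LS_D=31, LS_F=17, LS_J=41) = 17; LS_A = 17−13 = 4
Slack_E = LS_E − ES_E = 39 − 21 = 18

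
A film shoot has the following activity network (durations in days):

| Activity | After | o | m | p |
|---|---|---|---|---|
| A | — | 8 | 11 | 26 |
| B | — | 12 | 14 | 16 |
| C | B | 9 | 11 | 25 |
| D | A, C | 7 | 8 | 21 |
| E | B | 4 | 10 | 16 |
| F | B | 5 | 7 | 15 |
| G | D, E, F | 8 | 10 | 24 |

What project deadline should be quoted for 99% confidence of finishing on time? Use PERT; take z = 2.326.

te_A = (8 + 4·11 + 26)/6 = 78/6 = 13; σ²_A = ((26−8)/6)² = 9.000
te_B = (12 + 4·14 + 16)/6 = 84/6 = 14; σ²_B = ((16−12)/6)² = 0.444
te_C = (9 + 4·11 + 25)/6 = 78/6 = 13; σ²_C = ((25−9)/6)² = 7.111
te_D = (7 + 4·8 + 21)/6 = 60/6 = 10; σ²_D = ((21−7)/6)² = 5.444
te_E = (4 + 4·10 + 16)/6 = 60/6 = 10; σ²_E = ((16−4)/6)² = 4.000
te_F = (5 + 4·7 + 15)/6 = 48/6 = 8; σ²_F = ((15−5)/6)² = 2.778
te_G = (8 + 4·10 + 24)/6 = 72/6 = 12; σ²_G = ((24−8)/6)² = 7.111

Forward pass:
ES_A = 0; EF_A = 13
ES_B = 0; EF_B = 14
ES_C = 14; EF_C = 14+13 = 27
ES_D = max(EF_A=13, EF_C=27) = 27; EF_D = 27+10 = 37
ES_E = 14; EF_E = 14+10 = 24
ES_F = 14; EF_F = 14+8 = 22
ES_G = max(EF_D=37, EF_E=24, EF_F=22) = 37; EF_G = 37+12 = 49
Expected project duration μ = 49 days. Critical path: B → C → D → G.

Variance along critical path = 0.444 + 7.111 + 5.444 + 7.111 = 20.111; σ = 4.485 days.
D = μ + z·σ = 49 + 2.326·4.485 = 59.4 days

59.4 days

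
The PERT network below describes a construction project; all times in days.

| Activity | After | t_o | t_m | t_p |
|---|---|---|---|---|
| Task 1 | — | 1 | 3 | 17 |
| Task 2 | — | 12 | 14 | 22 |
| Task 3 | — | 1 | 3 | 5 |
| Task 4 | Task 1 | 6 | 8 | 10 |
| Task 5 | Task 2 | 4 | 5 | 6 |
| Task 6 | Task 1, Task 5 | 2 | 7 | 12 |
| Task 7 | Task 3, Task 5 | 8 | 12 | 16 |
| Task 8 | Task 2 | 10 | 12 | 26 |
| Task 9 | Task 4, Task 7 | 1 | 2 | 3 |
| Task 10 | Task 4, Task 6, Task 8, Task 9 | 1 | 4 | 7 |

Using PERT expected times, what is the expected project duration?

38 days

te_Task 1 = (1 + 4·3 + 17)/6 = 30/6 = 5
te_Task 2 = (12 + 4·14 + 22)/6 = 90/6 = 15
te_Task 3 = (1 + 4·3 + 5)/6 = 18/6 = 3
te_Task 4 = (6 + 4·8 + 10)/6 = 48/6 = 8
te_Task 5 = (4 + 4·5 + 6)/6 = 30/6 = 5
te_Task 6 = (2 + 4·7 + 12)/6 = 42/6 = 7
te_Task 7 = (8 + 4·12 + 16)/6 = 72/6 = 12
te_Task 8 = (10 + 4·12 + 26)/6 = 84/6 = 14
te_Task 9 = (1 + 4·2 + 3)/6 = 12/6 = 2
te_Task 10 = (1 + 4·4 + 7)/6 = 24/6 = 4

Forward pass:
ES_Task 1 = 0; EF_Task 1 = 5
ES_Task 2 = 0; EF_Task 2 = 15
ES_Task 3 = 0; EF_Task 3 = 3
ES_Task 4 = 5; EF_Task 4 = 5+8 = 13
ES_Task 5 = 15; EF_Task 5 = 15+5 = 20
ES_Task 6 = max(EF_Task 1=5, EF_Task 5=20) = 20; EF_Task 6 = 20+7 = 27
ES_Task 7 = max(EF_Task 3=3, EF_Task 5=20) = 20; EF_Task 7 = 20+12 = 32
ES_Task 8 = 15; EF_Task 8 = 15+14 = 29
ES_Task 9 = max(EF_Task 4=13, EF_Task 7=32) = 32; EF_Task 9 = 32+2 = 34
ES_Task 10 = max(EF_Task 4=13, EF_Task 6=27, EF_Task 8=29, EF_Task 9=34) = 34; EF_Task 10 = 34+4 = 38
Expected project duration μ = 38 days. Critical path: Task 2 → Task 5 → Task 7 → Task 9 → Task 10.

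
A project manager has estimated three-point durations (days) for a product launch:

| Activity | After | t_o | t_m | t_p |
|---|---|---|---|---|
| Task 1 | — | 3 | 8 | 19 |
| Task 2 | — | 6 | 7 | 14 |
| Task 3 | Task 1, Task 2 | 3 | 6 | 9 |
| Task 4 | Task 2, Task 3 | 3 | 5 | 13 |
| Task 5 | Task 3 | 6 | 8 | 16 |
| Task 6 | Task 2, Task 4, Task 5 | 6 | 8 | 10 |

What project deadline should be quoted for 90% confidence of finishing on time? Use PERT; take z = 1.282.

te_Task 1 = (3 + 4·8 + 19)/6 = 54/6 = 9; σ²_Task 1 = ((19−3)/6)² = 7.111
te_Task 2 = (6 + 4·7 + 14)/6 = 48/6 = 8; σ²_Task 2 = ((14−6)/6)² = 1.778
te_Task 3 = (3 + 4·6 + 9)/6 = 36/6 = 6; σ²_Task 3 = ((9−3)/6)² = 1.000
te_Task 4 = (3 + 4·5 + 13)/6 = 36/6 = 6; σ²_Task 4 = ((13−3)/6)² = 2.778
te_Task 5 = (6 + 4·8 + 16)/6 = 54/6 = 9; σ²_Task 5 = ((16−6)/6)² = 2.778
te_Task 6 = (6 + 4·8 + 10)/6 = 48/6 = 8; σ²_Task 6 = ((10−6)/6)² = 0.444

Forward pass:
ES_Task 1 = 0; EF_Task 1 = 9
ES_Task 2 = 0; EF_Task 2 = 8
ES_Task 3 = max(EF_Task 1=9, EF_Task 2=8) = 9; EF_Task 3 = 9+6 = 15
ES_Task 4 = max(EF_Task 2=8, EF_Task 3=15) = 15; EF_Task 4 = 15+6 = 21
ES_Task 5 = 15; EF_Task 5 = 15+9 = 24
ES_Task 6 = max(EF_Task 2=8, EF_Task 4=21, EF_Task 5=24) = 24; EF_Task 6 = 24+8 = 32
Expected project duration μ = 32 days. Critical path: Task 1 → Task 3 → Task 5 → Task 6.

Variance along critical path = 7.111 + 1.000 + 2.778 + 0.444 = 11.333; σ = 3.367 days.
D = μ + z·σ = 32 + 1.282·3.367 = 36.3 days

36.3 days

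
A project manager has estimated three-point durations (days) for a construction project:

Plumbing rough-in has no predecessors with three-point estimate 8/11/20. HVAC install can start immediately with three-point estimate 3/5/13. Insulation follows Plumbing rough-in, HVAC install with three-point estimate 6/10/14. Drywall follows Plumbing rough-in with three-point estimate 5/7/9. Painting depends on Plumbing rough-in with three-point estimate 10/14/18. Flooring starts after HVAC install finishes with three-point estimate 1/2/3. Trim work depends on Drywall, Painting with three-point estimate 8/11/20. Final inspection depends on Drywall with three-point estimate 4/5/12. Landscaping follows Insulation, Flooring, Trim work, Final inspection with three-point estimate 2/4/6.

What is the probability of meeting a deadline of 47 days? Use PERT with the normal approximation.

te_Plumbing rough-in = (8 + 4·11 + 20)/6 = 72/6 = 12; σ²_Plumbing rough-in = ((20−8)/6)² = 4.000
te_HVAC install = (3 + 4·5 + 13)/6 = 36/6 = 6; σ²_HVAC install = ((13−3)/6)² = 2.778
te_Insulation = (6 + 4·10 + 14)/6 = 60/6 = 10; σ²_Insulation = ((14−6)/6)² = 1.778
te_Drywall = (5 + 4·7 + 9)/6 = 42/6 = 7; σ²_Drywall = ((9−5)/6)² = 0.444
te_Painting = (10 + 4·14 + 18)/6 = 84/6 = 14; σ²_Painting = ((18−10)/6)² = 1.778
te_Flooring = (1 + 4·2 + 3)/6 = 12/6 = 2; σ²_Flooring = ((3−1)/6)² = 0.111
te_Trim work = (8 + 4·11 + 20)/6 = 72/6 = 12; σ²_Trim work = ((20−8)/6)² = 4.000
te_Final inspection = (4 + 4·5 + 12)/6 = 36/6 = 6; σ²_Final inspection = ((12−4)/6)² = 1.778
te_Landscaping = (2 + 4·4 + 6)/6 = 24/6 = 4; σ²_Landscaping = ((6−2)/6)² = 0.444

Forward pass:
ES_Plumbing rough-in = 0; EF_Plumbing rough-in = 12
ES_HVAC install = 0; EF_HVAC install = 6
ES_Insulation = max(EF_Plumbing rough-in=12, EF_HVAC install=6) = 12; EF_Insulation = 12+10 = 22
ES_Drywall = 12; EF_Drywall = 12+7 = 19
ES_Painting = 12; EF_Painting = 12+14 = 26
ES_Flooring = 6; EF_Flooring = 6+2 = 8
ES_Trim work = max(EF_Drywall=19, EF_Painting=26) = 26; EF_Trim work = 26+12 = 38
ES_Final inspection = 19; EF_Final inspection = 19+6 = 25
ES_Landscaping = max(EF_Insulation=22, EF_Flooring=8, EF_Trim work=38, EF_Final inspection=25) = 38; EF_Landscaping = 38+4 = 42
Expected project duration μ = 42 days. Critical path: Plumbing rough-in → Painting → Trim work → Landscaping.

Variance along critical path = 4.000 + 1.778 + 4.000 + 0.444 = 10.222; σ = √10.222 = 3.197 days.
Z = (47 − 42) / 3.197 = 1.564
P(T ≤ 47) = Φ(1.564) ≈ 0.941

0.941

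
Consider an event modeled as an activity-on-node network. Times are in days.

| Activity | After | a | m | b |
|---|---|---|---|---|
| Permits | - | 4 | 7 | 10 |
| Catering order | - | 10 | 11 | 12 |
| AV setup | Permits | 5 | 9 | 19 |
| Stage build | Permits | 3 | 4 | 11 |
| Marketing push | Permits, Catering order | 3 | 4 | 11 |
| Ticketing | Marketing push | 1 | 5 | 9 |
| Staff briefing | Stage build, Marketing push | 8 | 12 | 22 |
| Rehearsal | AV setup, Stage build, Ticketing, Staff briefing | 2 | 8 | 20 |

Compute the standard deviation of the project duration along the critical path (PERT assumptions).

te_Permits = (4 + 4·7 + 10)/6 = 42/6 = 7; σ²_Permits = ((10−4)/6)² = 1.000
te_Catering order = (10 + 4·11 + 12)/6 = 66/6 = 11; σ²_Catering order = ((12−10)/6)² = 0.111
te_AV setup = (5 + 4·9 + 19)/6 = 60/6 = 10; σ²_AV setup = ((19−5)/6)² = 5.444
te_Stage build = (3 + 4·4 + 11)/6 = 30/6 = 5; σ²_Stage build = ((11−3)/6)² = 1.778
te_Marketing push = (3 + 4·4 + 11)/6 = 30/6 = 5; σ²_Marketing push = ((11−3)/6)² = 1.778
te_Ticketing = (1 + 4·5 + 9)/6 = 30/6 = 5; σ²_Ticketing = ((9−1)/6)² = 1.778
te_Staff briefing = (8 + 4·12 + 22)/6 = 78/6 = 13; σ²_Staff briefing = ((22−8)/6)² = 5.444
te_Rehearsal = (2 + 4·8 + 20)/6 = 54/6 = 9; σ²_Rehearsal = ((20−2)/6)² = 9.000

Forward pass:
ES_Permits = 0; EF_Permits = 7
ES_Catering order = 0; EF_Catering order = 11
ES_AV setup = 7; EF_AV setup = 7+10 = 17
ES_Stage build = 7; EF_Stage build = 7+5 = 12
ES_Marketing push = max(EF_Permits=7, EF_Catering order=11) = 11; EF_Marketing push = 11+5 = 16
ES_Ticketing = 16; EF_Ticketing = 16+5 = 21
ES_Staff briefing = max(EF_Stage build=12, EF_Marketing push=16) = 16; EF_Staff briefing = 16+13 = 29
ES_Rehearsal = max(EF_AV setup=17, EF_Stage build=12, EF_Ticketing=21, EF_Staff briefing=29) = 29; EF_Rehearsal = 29+9 = 38
Expected project duration μ = 38 days. Critical path: Catering order → Marketing push → Staff briefing → Rehearsal.

Variance along critical path = 0.111 + 1.778 + 5.444 + 9.000 = 16.333
σ = √16.333 = 4.041 days

4.04 days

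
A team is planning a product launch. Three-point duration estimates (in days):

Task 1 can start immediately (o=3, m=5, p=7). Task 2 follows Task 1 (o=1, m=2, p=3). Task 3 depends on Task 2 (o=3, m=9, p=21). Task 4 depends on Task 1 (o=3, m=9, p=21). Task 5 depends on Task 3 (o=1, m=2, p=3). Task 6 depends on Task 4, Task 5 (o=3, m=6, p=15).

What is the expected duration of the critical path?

te_Task 1 = (3 + 4·5 + 7)/6 = 30/6 = 5
te_Task 2 = (1 + 4·2 + 3)/6 = 12/6 = 2
te_Task 3 = (3 + 4·9 + 21)/6 = 60/6 = 10
te_Task 4 = (3 + 4·9 + 21)/6 = 60/6 = 10
te_Task 5 = (1 + 4·2 + 3)/6 = 12/6 = 2
te_Task 6 = (3 + 4·6 + 15)/6 = 42/6 = 7

Forward pass:
ES_Task 1 = 0; EF_Task 1 = 5
ES_Task 2 = 5; EF_Task 2 = 5+2 = 7
ES_Task 3 = 7; EF_Task 3 = 7+10 = 17
ES_Task 4 = 5; EF_Task 4 = 5+10 = 15
ES_Task 5 = 17; EF_Task 5 = 17+2 = 19
ES_Task 6 = max(EF_Task 4=15, EF_Task 5=19) = 19; EF_Task 6 = 19+7 = 26
Expected project duration μ = 26 days. Critical path: Task 1 → Task 2 → Task 3 → Task 5 → Task 6.

26 days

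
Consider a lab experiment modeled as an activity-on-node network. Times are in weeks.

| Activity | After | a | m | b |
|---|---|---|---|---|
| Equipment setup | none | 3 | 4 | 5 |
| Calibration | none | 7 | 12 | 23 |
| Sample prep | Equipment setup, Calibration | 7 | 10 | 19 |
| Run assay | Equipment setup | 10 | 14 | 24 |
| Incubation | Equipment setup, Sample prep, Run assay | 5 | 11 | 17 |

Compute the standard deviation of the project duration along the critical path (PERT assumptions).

te_Equipment setup = (3 + 4·4 + 5)/6 = 24/6 = 4; σ²_Equipment setup = ((5−3)/6)² = 0.111
te_Calibration = (7 + 4·12 + 23)/6 = 78/6 = 13; σ²_Calibration = ((23−7)/6)² = 7.111
te_Sample prep = (7 + 4·10 + 19)/6 = 66/6 = 11; σ²_Sample prep = ((19−7)/6)² = 4.000
te_Run assay = (10 + 4·14 + 24)/6 = 90/6 = 15; σ²_Run assay = ((24−10)/6)² = 5.444
te_Incubation = (5 + 4·11 + 17)/6 = 66/6 = 11; σ²_Incubation = ((17−5)/6)² = 4.000

Forward pass:
ES_Equipment setup = 0; EF_Equipment setup = 4
ES_Calibration = 0; EF_Calibration = 13
ES_Sample prep = max(EF_Equipment setup=4, EF_Calibration=13) = 13; EF_Sample prep = 13+11 = 24
ES_Run assay = 4; EF_Run assay = 4+15 = 19
ES_Incubation = max(EF_Equipment setup=4, EF_Sample prep=24, EF_Run assay=19) = 24; EF_Incubation = 24+11 = 35
Expected project duration μ = 35 weeks. Critical path: Calibration → Sample prep → Incubation.

Variance along critical path = 7.111 + 4.000 + 4.000 = 15.111
σ = √15.111 = 3.887 weeks

3.89 weeks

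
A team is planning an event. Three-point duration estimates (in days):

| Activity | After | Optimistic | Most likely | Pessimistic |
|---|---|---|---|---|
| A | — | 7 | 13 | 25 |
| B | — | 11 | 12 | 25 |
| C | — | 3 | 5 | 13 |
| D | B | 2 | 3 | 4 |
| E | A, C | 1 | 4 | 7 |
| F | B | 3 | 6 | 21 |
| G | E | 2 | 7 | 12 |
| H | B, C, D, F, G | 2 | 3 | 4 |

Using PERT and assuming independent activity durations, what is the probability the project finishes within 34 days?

0.953

te_A = (7 + 4·13 + 25)/6 = 84/6 = 14; σ²_A = ((25−7)/6)² = 9.000
te_B = (11 + 4·12 + 25)/6 = 84/6 = 14; σ²_B = ((25−11)/6)² = 5.444
te_C = (3 + 4·5 + 13)/6 = 36/6 = 6; σ²_C = ((13−3)/6)² = 2.778
te_D = (2 + 4·3 + 4)/6 = 18/6 = 3; σ²_D = ((4−2)/6)² = 0.111
te_E = (1 + 4·4 + 7)/6 = 24/6 = 4; σ²_E = ((7−1)/6)² = 1.000
te_F = (3 + 4·6 + 21)/6 = 48/6 = 8; σ²_F = ((21−3)/6)² = 9.000
te_G = (2 + 4·7 + 12)/6 = 42/6 = 7; σ²_G = ((12−2)/6)² = 2.778
te_H = (2 + 4·3 + 4)/6 = 18/6 = 3; σ²_H = ((4−2)/6)² = 0.111

Forward pass:
ES_A = 0; EF_A = 14
ES_B = 0; EF_B = 14
ES_C = 0; EF_C = 6
ES_D = 14; EF_D = 14+3 = 17
ES_E = max(EF_A=14, EF_C=6) = 14; EF_E = 14+4 = 18
ES_F = 14; EF_F = 14+8 = 22
ES_G = 18; EF_G = 18+7 = 25
ES_H = max(EF_B=14, EF_C=6, EF_D=17, EF_F=22, EF_G=25) = 25; EF_H = 25+3 = 28
Expected project duration μ = 28 days. Critical path: A → E → G → H.

Variance along critical path = 9.000 + 1.000 + 2.778 + 0.111 = 12.889; σ = √12.889 = 3.590 days.
Z = (34 − 28) / 3.590 = 1.671
P(T ≤ 34) = Φ(1.671) ≈ 0.953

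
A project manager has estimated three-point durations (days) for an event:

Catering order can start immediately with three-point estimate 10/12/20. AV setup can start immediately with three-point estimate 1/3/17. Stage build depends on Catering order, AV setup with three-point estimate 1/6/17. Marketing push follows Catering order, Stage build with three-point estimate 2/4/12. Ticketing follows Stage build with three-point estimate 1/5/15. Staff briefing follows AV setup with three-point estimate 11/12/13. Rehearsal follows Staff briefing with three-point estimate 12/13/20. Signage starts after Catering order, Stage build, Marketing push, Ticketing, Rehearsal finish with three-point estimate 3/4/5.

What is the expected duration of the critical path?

35 days

te_Catering order = (10 + 4·12 + 20)/6 = 78/6 = 13
te_AV setup = (1 + 4·3 + 17)/6 = 30/6 = 5
te_Stage build = (1 + 4·6 + 17)/6 = 42/6 = 7
te_Marketing push = (2 + 4·4 + 12)/6 = 30/6 = 5
te_Ticketing = (1 + 4·5 + 15)/6 = 36/6 = 6
te_Staff briefing = (11 + 4·12 + 13)/6 = 72/6 = 12
te_Rehearsal = (12 + 4·13 + 20)/6 = 84/6 = 14
te_Signage = (3 + 4·4 + 5)/6 = 24/6 = 4

Forward pass:
ES_Catering order = 0; EF_Catering order = 13
ES_AV setup = 0; EF_AV setup = 5
ES_Stage build = max(EF_Catering order=13, EF_AV setup=5) = 13; EF_Stage build = 13+7 = 20
ES_Marketing push = max(EF_Catering order=13, EF_Stage build=20) = 20; EF_Marketing push = 20+5 = 25
ES_Ticketing = 20; EF_Ticketing = 20+6 = 26
ES_Staff briefing = 5; EF_Staff briefing = 5+12 = 17
ES_Rehearsal = 17; EF_Rehearsal = 17+14 = 31
ES_Signage = max(EF_Catering order=13, EF_Stage build=20, EF_Marketing push=25, EF_Ticketing=26, EF_Rehearsal=31) = 31; EF_Signage = 31+4 = 35
Expected project duration μ = 35 days. Critical path: AV setup → Staff briefing → Rehearsal → Signage.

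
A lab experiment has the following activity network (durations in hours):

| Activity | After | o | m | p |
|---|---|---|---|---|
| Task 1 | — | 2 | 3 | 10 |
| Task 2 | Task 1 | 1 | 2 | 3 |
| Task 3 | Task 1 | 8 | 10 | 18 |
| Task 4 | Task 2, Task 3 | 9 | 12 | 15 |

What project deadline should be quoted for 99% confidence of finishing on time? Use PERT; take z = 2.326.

32.5 hours

te_Task 1 = (2 + 4·3 + 10)/6 = 24/6 = 4; σ²_Task 1 = ((10−2)/6)² = 1.778
te_Task 2 = (1 + 4·2 + 3)/6 = 12/6 = 2; σ²_Task 2 = ((3−1)/6)² = 0.111
te_Task 3 = (8 + 4·10 + 18)/6 = 66/6 = 11; σ²_Task 3 = ((18−8)/6)² = 2.778
te_Task 4 = (9 + 4·12 + 15)/6 = 72/6 = 12; σ²_Task 4 = ((15−9)/6)² = 1.000

Forward pass:
ES_Task 1 = 0; EF_Task 1 = 4
ES_Task 2 = 4; EF_Task 2 = 4+2 = 6
ES_Task 3 = 4; EF_Task 3 = 4+11 = 15
ES_Task 4 = max(EF_Task 2=6, EF_Task 3=15) = 15; EF_Task 4 = 15+12 = 27
Expected project duration μ = 27 hours. Critical path: Task 1 → Task 3 → Task 4.

Variance along critical path = 1.778 + 2.778 + 1.000 = 5.556; σ = 2.357 hours.
D = μ + z·σ = 27 + 2.326·2.357 = 32.5 hours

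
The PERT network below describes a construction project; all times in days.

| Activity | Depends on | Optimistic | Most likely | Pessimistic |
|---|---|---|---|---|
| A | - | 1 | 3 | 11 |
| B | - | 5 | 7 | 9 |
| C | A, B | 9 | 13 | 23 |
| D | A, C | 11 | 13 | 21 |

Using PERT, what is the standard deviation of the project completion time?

te_A = (1 + 4·3 + 11)/6 = 24/6 = 4; σ²_A = ((11−1)/6)² = 2.778
te_B = (5 + 4·7 + 9)/6 = 42/6 = 7; σ²_B = ((9−5)/6)² = 0.444
te_C = (9 + 4·13 + 23)/6 = 84/6 = 14; σ²_C = ((23−9)/6)² = 5.444
te_D = (11 + 4·13 + 21)/6 = 84/6 = 14; σ²_D = ((21−11)/6)² = 2.778

Forward pass:
ES_A = 0; EF_A = 4
ES_B = 0; EF_B = 7
ES_C = max(EF_A=4, EF_B=7) = 7; EF_C = 7+14 = 21
ES_D = max(EF_A=4, EF_C=21) = 21; EF_D = 21+14 = 35
Expected project duration μ = 35 days. Critical path: B → C → D.

Variance along critical path = 0.444 + 5.444 + 2.778 = 8.667
σ = √8.667 = 2.944 days

2.94 days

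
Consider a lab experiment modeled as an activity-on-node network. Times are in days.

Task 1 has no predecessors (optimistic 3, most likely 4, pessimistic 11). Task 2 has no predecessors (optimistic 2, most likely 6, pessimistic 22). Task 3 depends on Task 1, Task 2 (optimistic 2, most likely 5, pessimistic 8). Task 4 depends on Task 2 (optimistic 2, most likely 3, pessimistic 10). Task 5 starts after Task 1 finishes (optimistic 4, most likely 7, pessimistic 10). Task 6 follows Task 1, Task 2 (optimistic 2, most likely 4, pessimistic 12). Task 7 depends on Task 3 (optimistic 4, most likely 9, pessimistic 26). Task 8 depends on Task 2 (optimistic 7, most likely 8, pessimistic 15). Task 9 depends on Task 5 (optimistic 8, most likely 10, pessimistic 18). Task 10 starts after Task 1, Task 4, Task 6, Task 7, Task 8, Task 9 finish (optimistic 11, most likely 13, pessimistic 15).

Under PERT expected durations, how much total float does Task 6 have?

te_Task 1 = (3 + 4·4 + 11)/6 = 30/6 = 5
te_Task 2 = (2 + 4·6 + 22)/6 = 48/6 = 8
te_Task 3 = (2 + 4·5 + 8)/6 = 30/6 = 5
te_Task 4 = (2 + 4·3 + 10)/6 = 24/6 = 4
te_Task 5 = (4 + 4·7 + 10)/6 = 42/6 = 7
te_Task 6 = (2 + 4·4 + 12)/6 = 30/6 = 5
te_Task 7 = (4 + 4·9 + 26)/6 = 66/6 = 11
te_Task 8 = (7 + 4·8 + 15)/6 = 54/6 = 9
te_Task 9 = (8 + 4·10 + 18)/6 = 66/6 = 11
te_Task 10 = (11 + 4·13 + 15)/6 = 78/6 = 13

Forward pass:
ES_Task 1 = 0; EF_Task 1 = 5
ES_Task 2 = 0; EF_Task 2 = 8
ES_Task 3 = max(EF_Task 1=5, EF_Task 2=8) = 8; EF_Task 3 = 8+5 = 13
ES_Task 4 = 8; EF_Task 4 = 8+4 = 12
ES_Task 5 = 5; EF_Task 5 = 5+7 = 12
ES_Task 6 = max(EF_Task 1=5, EF_Task 2=8) = 8; EF_Task 6 = 8+5 = 13
ES_Task 7 = 13; EF_Task 7 = 13+11 = 24
ES_Task 8 = 8; EF_Task 8 = 8+9 = 17
ES_Task 9 = 12; EF_Task 9 = 12+11 = 23
ES_Task 10 = max(EF_Task 1=5, EF_Task 4=12, EF_Task 6=13, EF_Task 7=24, EF_Task 8=17, EF_Task 9=23) = 24; EF_Task 10 = 24+13 = 37
Expected project duration μ = 37 days. Critical path: Task 2 → Task 3 → Task 7 → Task 10.

Backward pass:
LF_Task 10 = 37; LS_Task 10 = 37−13 = 24
LF_Task 9 = LS_Task 10 = 24; LS_Task 9 = 24−11 = 13
LF_Task 8 = LS_Task 10 = 24; LS_Task 8 = 24−9 = 15
LF_Task 7 = LS_Task 10 = 24; LS_Task 7 = 24−11 = 13
LF_Task 6 = LS_Task 10 = 24; LS_Task 6 = 24−5 = 19
LF_Task 5 = LS_Task 9 = 13; LS_Task 5 = 13−7 = 6
LF_Task 4 = LS_Task 10 = 24; LS_Task 4 = 24−4 = 20
LF_Task 3 = LS_Task 7 = 13; LS_Task 3 = 13−5 = 8
LF_Task 2 = min(LS_Task 3=8, LS_Task 4=20, LS_Task 6=19, LS_Task 8=15) = 8; LS_Task 2 = 8−8 = 0
LF_Task 1 = min(LS_Task 3=8, LS_Task 5=6, LS_Task 6=19, LS_Task 10=24) = 6; LS_Task 1 = 6−5 = 1
Slack_Task 6 = LS_Task 6 − ES_Task 6 = 19 − 8 = 11

11 days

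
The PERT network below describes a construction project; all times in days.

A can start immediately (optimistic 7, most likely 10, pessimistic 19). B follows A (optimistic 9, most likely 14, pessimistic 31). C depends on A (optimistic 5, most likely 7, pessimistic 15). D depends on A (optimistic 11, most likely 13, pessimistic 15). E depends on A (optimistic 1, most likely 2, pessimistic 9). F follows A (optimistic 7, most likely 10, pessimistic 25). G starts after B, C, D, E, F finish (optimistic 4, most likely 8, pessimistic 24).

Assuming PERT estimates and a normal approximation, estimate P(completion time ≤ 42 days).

0.825

te_A = (7 + 4·10 + 19)/6 = 66/6 = 11; σ²_A = ((19−7)/6)² = 4.000
te_B = (9 + 4·14 + 31)/6 = 96/6 = 16; σ²_B = ((31−9)/6)² = 13.444
te_C = (5 + 4·7 + 15)/6 = 48/6 = 8; σ²_C = ((15−5)/6)² = 2.778
te_D = (11 + 4·13 + 15)/6 = 78/6 = 13; σ²_D = ((15−11)/6)² = 0.444
te_E = (1 + 4·2 + 9)/6 = 18/6 = 3; σ²_E = ((9−1)/6)² = 1.778
te_F = (7 + 4·10 + 25)/6 = 72/6 = 12; σ²_F = ((25−7)/6)² = 9.000
te_G = (4 + 4·8 + 24)/6 = 60/6 = 10; σ²_G = ((24−4)/6)² = 11.111

Forward pass:
ES_A = 0; EF_A = 11
ES_B = 11; EF_B = 11+16 = 27
ES_C = 11; EF_C = 11+8 = 19
ES_D = 11; EF_D = 11+13 = 24
ES_E = 11; EF_E = 11+3 = 14
ES_F = 11; EF_F = 11+12 = 23
ES_G = max(EF_B=27, EF_C=19, EF_D=24, EF_E=14, EF_F=23) = 27; EF_G = 27+10 = 37
Expected project duration μ = 37 days. Critical path: A → B → G.

Variance along critical path = 4.000 + 13.444 + 11.111 = 28.556; σ = √28.556 = 5.344 days.
Z = (42 − 37) / 5.344 = 0.936
P(T ≤ 42) = Φ(0.936) ≈ 0.825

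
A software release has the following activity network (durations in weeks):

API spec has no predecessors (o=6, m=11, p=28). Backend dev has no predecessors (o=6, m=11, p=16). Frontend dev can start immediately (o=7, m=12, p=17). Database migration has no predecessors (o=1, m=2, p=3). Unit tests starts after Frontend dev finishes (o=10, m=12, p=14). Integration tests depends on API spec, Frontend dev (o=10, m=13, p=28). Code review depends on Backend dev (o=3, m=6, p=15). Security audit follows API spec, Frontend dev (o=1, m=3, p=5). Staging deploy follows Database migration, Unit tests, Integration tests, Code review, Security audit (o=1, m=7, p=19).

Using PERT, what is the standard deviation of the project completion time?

te_API spec = (6 + 4·11 + 28)/6 = 78/6 = 13; σ²_API spec = ((28−6)/6)² = 13.444
te_Backend dev = (6 + 4·11 + 16)/6 = 66/6 = 11; σ²_Backend dev = ((16−6)/6)² = 2.778
te_Frontend dev = (7 + 4·12 + 17)/6 = 72/6 = 12; σ²_Frontend dev = ((17−7)/6)² = 2.778
te_Database migration = (1 + 4·2 + 3)/6 = 12/6 = 2; σ²_Database migration = ((3−1)/6)² = 0.111
te_Unit tests = (10 + 4·12 + 14)/6 = 72/6 = 12; σ²_Unit tests = ((14−10)/6)² = 0.444
te_Integration tests = (10 + 4·13 + 28)/6 = 90/6 = 15; σ²_Integration tests = ((28−10)/6)² = 9.000
te_Code review = (3 + 4·6 + 15)/6 = 42/6 = 7; σ²_Code review = ((15−3)/6)² = 4.000
te_Security audit = (1 + 4·3 + 5)/6 = 18/6 = 3; σ²_Security audit = ((5−1)/6)² = 0.444
te_Staging deploy = (1 + 4·7 + 19)/6 = 48/6 = 8; σ²_Staging deploy = ((19−1)/6)² = 9.000

Forward pass:
ES_API spec = 0; EF_API spec = 13
ES_Backend dev = 0; EF_Backend dev = 11
ES_Frontend dev = 0; EF_Frontend dev = 12
ES_Database migration = 0; EF_Database migration = 2
ES_Unit tests = 12; EF_Unit tests = 12+12 = 24
ES_Integration tests = max(EF_API spec=13, EF_Frontend dev=12) = 13; EF_Integration tests = 13+15 = 28
ES_Code review = 11; EF_Code review = 11+7 = 18
ES_Security audit = max(EF_API spec=13, EF_Frontend dev=12) = 13; EF_Security audit = 13+3 = 16
ES_Staging deploy = max(EF_Database migration=2, EF_Unit tests=24, EF_Integration tests=28, EF_Code review=18, EF_Security audit=16) = 28; EF_Staging deploy = 28+8 = 36
Expected project duration μ = 36 weeks. Critical path: API spec → Integration tests → Staging deploy.

Variance along critical path = 13.444 + 9.000 + 9.000 = 31.444
σ = √31.444 = 5.608 weeks

5.61 weeks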